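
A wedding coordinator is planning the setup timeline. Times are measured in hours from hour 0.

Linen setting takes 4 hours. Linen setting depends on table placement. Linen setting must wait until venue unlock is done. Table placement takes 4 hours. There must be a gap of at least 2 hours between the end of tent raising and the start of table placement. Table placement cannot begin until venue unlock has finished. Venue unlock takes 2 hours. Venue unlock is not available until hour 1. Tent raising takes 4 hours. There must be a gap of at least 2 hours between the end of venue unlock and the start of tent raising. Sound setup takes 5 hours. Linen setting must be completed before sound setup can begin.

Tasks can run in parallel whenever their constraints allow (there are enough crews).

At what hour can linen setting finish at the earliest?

19

After its own release at hour 1, venue unlock can start at hour 1 and finishes at hour 3.
After venue unlock (finishes hour 3, plus 2-hour gap → hour 5), tent raising can start at hour 5 and finishes at hour 9.
Table placement cannot start until tent raising (finishes hour 9, plus 2-hour gap → hour 11); venue unlock (finishes hour 3). The controlling bound is hour 11, so table placement finishes at 11 + 4 = hour 15.
Linen setting has to wait for table placement (finishes hour 15); venue unlock (finishes hour 3). The latest of these is hour 15, so linen setting runs hour 15 to 15 + 4 = hour 19.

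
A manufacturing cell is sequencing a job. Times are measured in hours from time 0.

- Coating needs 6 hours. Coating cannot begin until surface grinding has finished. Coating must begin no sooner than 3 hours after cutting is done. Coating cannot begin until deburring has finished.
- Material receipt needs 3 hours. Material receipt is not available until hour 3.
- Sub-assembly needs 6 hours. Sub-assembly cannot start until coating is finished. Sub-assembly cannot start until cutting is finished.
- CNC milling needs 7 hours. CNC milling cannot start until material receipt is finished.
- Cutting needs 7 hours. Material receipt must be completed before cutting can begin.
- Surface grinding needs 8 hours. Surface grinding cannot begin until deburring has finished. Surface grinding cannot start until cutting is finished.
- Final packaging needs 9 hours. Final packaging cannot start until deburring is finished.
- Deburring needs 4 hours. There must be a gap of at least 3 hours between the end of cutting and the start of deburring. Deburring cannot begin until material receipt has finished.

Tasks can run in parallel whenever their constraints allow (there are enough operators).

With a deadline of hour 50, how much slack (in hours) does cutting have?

10

Material receipt cannot begin until its own release at hour 3. It runs from hour 3 to 3 + 3 = hour 6.
Cutting waits on material receipt (finishes hour 6), so it starts at hour 6 and finishes at 6 + 7 = hour 13.

Working backward from the deadline:
Nothing follows sub-assembly; the deadline of hour 50 is its only limit. It must start by 50 − 6 = hour 44.
Coating must finish before sub-assembly (must start by hour 44). With a 6-hour duration, coating must start by 44 − 6 = hour 38.
Surface grinding has to be done before coating (must start by hour 38). That means finishing by hour 38, i.e. starting by 38 − 8 = hour 30.
Nothing follows final packaging; the deadline of hour 50 is its only limit. It must start by 50 − 9 = hour 41.
Deburring feeds surface grinding (must start by hour 30); coating (must start by hour 38); final packaging (must start by hour 41). Taking the minimum, deburring must finish by hour 30 and start by 30 − 4 = hour 26.
Cutting must finish in time for deburring (must start by hour 26, minus 3-hour gap → hour 23); surface grinding (must start by hour 30); coating (must start by hour 38, minus 3-hour gap → hour 35); sub-assembly (must start by hour 44). The tightest is hour 23, so cutting must start by 23 − 7 = hour 16.
So cutting can start as early as hour 6 and as late as hour 16, giving 16 − 6 = 10 hours of slack.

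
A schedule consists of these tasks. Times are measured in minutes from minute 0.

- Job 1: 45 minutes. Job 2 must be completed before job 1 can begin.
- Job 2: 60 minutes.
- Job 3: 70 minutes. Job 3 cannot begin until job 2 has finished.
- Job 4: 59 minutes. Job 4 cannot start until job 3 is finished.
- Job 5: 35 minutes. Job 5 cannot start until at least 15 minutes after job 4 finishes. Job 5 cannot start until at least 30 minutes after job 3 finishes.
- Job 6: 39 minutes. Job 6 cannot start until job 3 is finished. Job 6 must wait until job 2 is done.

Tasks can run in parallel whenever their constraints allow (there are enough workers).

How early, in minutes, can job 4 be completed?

Job 2 can start immediately at minute 0; it finishes at minute 60.
Job 3 waits on job 2 (finishes minute 60), so it starts at minute 60 and finishes at 60 + 70 = minute 130.
Job 4 cannot begin until job 3 (finishes minute 130). It runs from minute 130 to 130 + 59 = minute 189.

189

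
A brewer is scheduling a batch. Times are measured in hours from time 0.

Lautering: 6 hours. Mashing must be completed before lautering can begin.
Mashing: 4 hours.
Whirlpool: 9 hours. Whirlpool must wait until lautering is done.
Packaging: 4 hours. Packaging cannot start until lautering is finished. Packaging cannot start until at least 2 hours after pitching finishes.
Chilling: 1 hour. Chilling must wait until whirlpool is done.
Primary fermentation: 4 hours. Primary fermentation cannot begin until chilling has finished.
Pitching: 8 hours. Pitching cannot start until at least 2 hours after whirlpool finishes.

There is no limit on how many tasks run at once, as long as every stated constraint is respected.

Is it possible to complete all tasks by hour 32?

Nothing blocks mashing, so it runs from hour 0 to hour 4.
Lautering waits on mashing (finishes hour 4), so it starts at hour 4 and finishes at 4 + 6 = hour 10.
Whirlpool cannot begin until lautering (finishes hour 10). It runs from hour 10 to 10 + 9 = hour 19.
After whirlpool (finishes hour 19, plus 2-hour gap → hour 21), pitching can start at hour 21 and finishes at hour 29.
For packaging: lautering (finishes hour 10); pitching (finishes hour 29, plus 2-hour gap → hour 31). Taking the maximum gives a start of hour 31, and it finishes at 31 + 4 = hour 35.
After whirlpool (finishes hour 19), chilling can start at hour 19 and finishes at hour 20.
Primary fermentation waits on chilling (finishes hour 20), so it starts at hour 20 and finishes at 20 + 4 = hour 24.
The earliest everything can be done is hour 35, which is after the deadline of 32, so it is not possible.

No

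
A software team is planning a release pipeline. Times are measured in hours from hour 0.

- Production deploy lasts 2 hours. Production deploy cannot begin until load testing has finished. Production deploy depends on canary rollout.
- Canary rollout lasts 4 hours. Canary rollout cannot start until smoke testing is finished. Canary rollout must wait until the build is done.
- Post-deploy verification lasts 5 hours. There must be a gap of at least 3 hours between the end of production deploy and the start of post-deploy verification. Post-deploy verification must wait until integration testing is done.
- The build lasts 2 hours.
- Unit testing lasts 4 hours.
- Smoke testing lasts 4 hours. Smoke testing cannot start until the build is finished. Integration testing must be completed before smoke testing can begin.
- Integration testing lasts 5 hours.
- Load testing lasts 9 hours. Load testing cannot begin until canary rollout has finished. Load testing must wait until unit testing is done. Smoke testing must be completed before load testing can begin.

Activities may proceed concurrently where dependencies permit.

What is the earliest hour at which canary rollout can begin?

9

Integration testing has no prerequisites, so it starts at hour 0 and finishes at hour 5.
The build can start immediately at hour 0; it finishes at hour 2.
Smoke testing has to wait for the build (finishes hour 2); integration testing (finishes hour 5). The latest of these is hour 5, so smoke testing runs hour 5 to 5 + 4 = hour 9.
Canary rollout waits on smoke testing (finishes hour 9); the build (finishes hour 2). The latest of these is hour 9, which is the earliest canary rollout can start.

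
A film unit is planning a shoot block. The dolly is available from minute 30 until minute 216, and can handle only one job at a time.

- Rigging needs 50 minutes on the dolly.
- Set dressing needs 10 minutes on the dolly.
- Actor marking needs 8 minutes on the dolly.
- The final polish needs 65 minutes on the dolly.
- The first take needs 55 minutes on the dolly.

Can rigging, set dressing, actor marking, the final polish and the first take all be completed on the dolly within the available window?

The dolly window is 216 − 30 = 186 minutes.
Running back to back, the jobs need 50 + 10 + 8 + 65 + 55 = 188 minutes on the dolly.
Since 188 > 186, they cannot all fit.

No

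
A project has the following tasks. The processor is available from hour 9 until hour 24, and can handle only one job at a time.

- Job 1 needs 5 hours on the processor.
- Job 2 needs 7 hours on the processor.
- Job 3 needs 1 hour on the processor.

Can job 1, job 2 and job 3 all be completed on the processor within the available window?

Yes

The processor window is 24 − 9 = 15 hours.
Running back to back, the jobs need 5 + 7 + 1 = 13 hours on the processor.
Since 13 ≤ 15, they fit within the window.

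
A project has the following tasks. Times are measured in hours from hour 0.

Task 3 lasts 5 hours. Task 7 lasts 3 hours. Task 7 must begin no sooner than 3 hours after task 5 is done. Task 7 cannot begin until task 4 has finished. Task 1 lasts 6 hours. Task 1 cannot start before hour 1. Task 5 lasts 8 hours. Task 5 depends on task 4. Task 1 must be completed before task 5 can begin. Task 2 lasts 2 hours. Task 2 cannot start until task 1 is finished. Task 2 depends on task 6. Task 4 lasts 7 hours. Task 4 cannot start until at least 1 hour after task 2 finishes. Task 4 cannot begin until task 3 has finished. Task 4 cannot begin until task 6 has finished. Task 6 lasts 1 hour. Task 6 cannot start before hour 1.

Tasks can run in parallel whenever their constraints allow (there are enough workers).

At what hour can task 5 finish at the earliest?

Task 6 waits on its own release at hour 1, so it starts at hour 1 and finishes at 1 + 1 = hour 2.
Task 3 can start immediately at hour 0; it finishes at hour 5.
Task 1 cannot begin until its own release at hour 1. It runs from hour 1 to 1 + 6 = hour 7.
Task 2 needs all of task 1 (finishes hour 7); task 6 (finishes hour 2). That puts its earliest start at hour 7; it finishes at 7 + 2 = hour 9.
For task 4: task 2 (finishes hour 9, plus 1-hour gap → hour 10); task 3 (finishes hour 5); task 6 (finishes hour 2). Taking the maximum gives a start of hour 10, and it finishes at 10 + 7 = hour 17.
Task 5 has to wait for task 4 (finishes hour 17); task 1 (finishes hour 7). The latest of these is hour 17, so task 5 runs hour 17 to 17 + 8 = hour 25.

25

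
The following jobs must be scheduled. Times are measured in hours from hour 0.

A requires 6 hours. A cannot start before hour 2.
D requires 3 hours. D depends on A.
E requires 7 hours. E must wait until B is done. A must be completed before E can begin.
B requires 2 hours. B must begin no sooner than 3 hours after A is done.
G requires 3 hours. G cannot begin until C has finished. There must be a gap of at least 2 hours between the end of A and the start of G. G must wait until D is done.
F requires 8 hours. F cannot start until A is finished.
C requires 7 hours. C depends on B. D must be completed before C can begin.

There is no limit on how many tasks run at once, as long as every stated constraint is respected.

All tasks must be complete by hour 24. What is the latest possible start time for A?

To finish by hour 24, G (duration 3) must start no later than hour 21.
C feeds into G (must start by hour 21); so C must finish by hour 21 and therefore start by hour 14.
To finish by hour 24, E (duration 7) must start no later than hour 17.
B must finish in time for C (must start by hour 14); E (must start by hour 17). The tightest is hour 14, so B must start by 14 − 2 = hour 12.
D has several dependents: C (must start by hour 14); G (must start by hour 21). The earliest of those limits is hour 14, so D must start by 14 − 3 = hour 11.
F has no dependents, so it just needs to finish by hour 24. Starting by 24 − 8 = hour 16 achieves that.
A must finish in time for B (must start by hour 12, minus 3-hour gap → hour 9); D (must start by hour 11); E (must start by hour 17); F (must start by hour 16); G (must start by hour 21, minus 2-hour gap → hour 19). The tightest is hour 9, so A must start by 9 − 6 = hour 3.

3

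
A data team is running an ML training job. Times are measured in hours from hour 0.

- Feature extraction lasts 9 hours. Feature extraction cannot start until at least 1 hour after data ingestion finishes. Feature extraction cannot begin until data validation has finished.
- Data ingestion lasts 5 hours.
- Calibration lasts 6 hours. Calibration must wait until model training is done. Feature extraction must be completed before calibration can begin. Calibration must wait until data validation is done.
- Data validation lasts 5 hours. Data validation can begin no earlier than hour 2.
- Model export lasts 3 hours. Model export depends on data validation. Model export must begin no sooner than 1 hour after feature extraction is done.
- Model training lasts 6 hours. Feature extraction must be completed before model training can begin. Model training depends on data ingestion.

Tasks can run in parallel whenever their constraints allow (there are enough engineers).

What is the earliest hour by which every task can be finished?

28

After its own release at hour 2, data validation can start at hour 2 and finishes at hour 7.
Data ingestion has no prerequisites, so it starts at hour 0 and finishes at hour 5.
Feature extraction has to wait for data ingestion (finishes hour 5, plus 1-hour gap → hour 6); data validation (finishes hour 7). The latest of these is hour 7, so feature extraction runs hour 7 to 7 + 9 = hour 16.
Model export has to wait for data validation (finishes hour 7); feature extraction (finishes hour 16, plus 1-hour gap → hour 17). The latest of these is hour 17, so model export runs hour 17 to 17 + 3 = hour 20.
Model training has to wait for feature extraction (finishes hour 16); data ingestion (finishes hour 5). The latest of these is hour 16, so model training runs hour 16 to 16 + 6 = hour 22.
Calibration cannot start until model training (finishes hour 22); feature extraction (finishes hour 16); data validation (finishes hour 7). The controlling bound is hour 22, so calibration finishes at 22 + 6 = hour 28.
All tasks are finished once the last one completes. Finish times: Data ingestion at 5, Data validation at 7, Feature extraction at 16, Model training at 22, Calibration at 28, Model export at 20. The latest is hour 28.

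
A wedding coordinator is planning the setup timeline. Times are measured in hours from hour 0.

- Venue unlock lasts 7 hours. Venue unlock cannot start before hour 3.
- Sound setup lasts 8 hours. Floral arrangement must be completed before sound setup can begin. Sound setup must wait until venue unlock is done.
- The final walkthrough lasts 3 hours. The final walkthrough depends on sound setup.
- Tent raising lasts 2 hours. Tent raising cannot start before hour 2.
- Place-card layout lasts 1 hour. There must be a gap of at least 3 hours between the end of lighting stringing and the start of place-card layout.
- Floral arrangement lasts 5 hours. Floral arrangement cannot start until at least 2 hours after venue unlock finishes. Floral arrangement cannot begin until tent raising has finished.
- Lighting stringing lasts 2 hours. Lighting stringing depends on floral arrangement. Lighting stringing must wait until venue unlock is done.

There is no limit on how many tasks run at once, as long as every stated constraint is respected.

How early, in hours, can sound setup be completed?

Tent raising cannot begin until its own release at hour 2. It runs from hour 2 to 2 + 2 = hour 4.
Venue unlock cannot begin until its own release at hour 3. It runs from hour 3 to 3 + 7 = hour 10.
Floral arrangement cannot start until venue unlock (finishes hour 10, plus 2-hour gap → hour 12); tent raising (finishes hour 4). The controlling bound is hour 12, so floral arrangement finishes at 12 + 5 = hour 17.
For sound setup: floral arrangement (finishes hour 17); venue unlock (finishes hour 10). Taking the maximum gives a start of hour 17, and it finishes at 17 + 8 = hour 25.

25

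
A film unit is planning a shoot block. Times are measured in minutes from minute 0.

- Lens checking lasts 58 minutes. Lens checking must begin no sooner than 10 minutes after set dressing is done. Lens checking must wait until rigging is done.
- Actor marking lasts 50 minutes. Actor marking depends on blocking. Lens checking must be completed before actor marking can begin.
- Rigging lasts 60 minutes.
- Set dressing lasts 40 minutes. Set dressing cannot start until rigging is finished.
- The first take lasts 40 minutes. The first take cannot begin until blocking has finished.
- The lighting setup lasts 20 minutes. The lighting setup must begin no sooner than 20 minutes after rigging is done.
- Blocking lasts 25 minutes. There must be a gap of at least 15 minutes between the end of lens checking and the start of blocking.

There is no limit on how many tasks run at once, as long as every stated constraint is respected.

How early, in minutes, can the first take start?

208

Nothing blocks rigging, so it runs from minute 0 to minute 60.
Set dressing cannot begin until rigging (finishes minute 60). It runs from minute 60 to 60 + 40 = minute 100.
For lens checking: set dressing (finishes minute 100, plus 10-minute gap → minute 110); rigging (finishes minute 60). Taking the maximum gives a start of minute 110, and it finishes at 110 + 58 = minute 168.
Blocking waits on lens checking (finishes minute 168, plus 15-minute gap → minute 183), so it starts at minute 183 and finishes at 183 + 25 = minute 208.
The first take waits on blocking (finishes minute 208), so the earliest it can start is minute 208.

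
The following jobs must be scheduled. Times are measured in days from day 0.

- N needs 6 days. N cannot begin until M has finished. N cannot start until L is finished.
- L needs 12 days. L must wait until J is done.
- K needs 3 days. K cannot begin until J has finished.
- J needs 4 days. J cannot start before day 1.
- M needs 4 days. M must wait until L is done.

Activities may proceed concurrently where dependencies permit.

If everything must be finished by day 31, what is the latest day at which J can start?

5

K has no dependents, so it just needs to finish by day 31. Starting by 31 − 3 = day 28 achieves that.
Nothing follows N; the deadline of day 31 is its only limit. It must start by 31 − 6 = day 25.
M must finish before N (must start by day 25). With a 4-day duration, M must start by 25 − 4 = day 21.
For L: M (must start by day 21); N (must start by day 25). The most restrictive is day 21; with a 12-day duration, L must start by day 9.
J has several dependents: K (must start by day 28); L (must start by day 9). The earliest of those limits is day 9, so J must start by 9 − 4 = day 5.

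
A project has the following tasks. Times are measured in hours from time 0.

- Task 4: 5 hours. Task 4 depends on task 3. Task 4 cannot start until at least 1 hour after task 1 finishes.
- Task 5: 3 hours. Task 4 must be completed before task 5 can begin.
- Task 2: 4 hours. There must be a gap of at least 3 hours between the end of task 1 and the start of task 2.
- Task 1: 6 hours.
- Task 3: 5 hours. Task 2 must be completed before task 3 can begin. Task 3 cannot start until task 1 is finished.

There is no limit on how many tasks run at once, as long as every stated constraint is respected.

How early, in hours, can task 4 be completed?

23

Task 1 has no prerequisites, so it starts at hour 0 and finishes at hour 6.
Task 2 cannot begin until task 1 (finishes hour 6, plus 3-hour gap → hour 9). It runs from hour 9 to 9 + 4 = hour 13.
Task 3 has to wait for task 2 (finishes hour 13); task 1 (finishes hour 6). The latest of these is hour 13, so task 3 runs hour 13 to 13 + 5 = hour 18.
Task 4 has to wait for task 3 (finishes hour 18); task 1 (finishes hour 6, plus 1-hour gap → hour 7). The latest of these is hour 18, so task 4 runs hour 18 to 18 + 5 = hour 23.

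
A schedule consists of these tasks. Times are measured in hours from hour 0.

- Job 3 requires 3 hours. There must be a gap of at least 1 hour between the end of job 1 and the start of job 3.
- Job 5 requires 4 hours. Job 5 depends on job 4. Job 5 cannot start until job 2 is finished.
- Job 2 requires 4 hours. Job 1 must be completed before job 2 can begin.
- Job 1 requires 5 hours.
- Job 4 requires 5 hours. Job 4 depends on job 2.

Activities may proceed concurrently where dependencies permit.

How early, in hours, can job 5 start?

14

Job 1 has no prerequisites, so it starts at hour 0 and finishes at hour 5.
After job 1 (finishes hour 5), job 2 can start at hour 5 and finishes at hour 9.
After job 2 (finishes hour 9), job 4 can start at hour 9 and finishes at hour 14.
Job 5 waits on job 4 (finishes hour 14); job 2 (finishes hour 9). The latest of these is hour 14, which is the earliest job 5 can start.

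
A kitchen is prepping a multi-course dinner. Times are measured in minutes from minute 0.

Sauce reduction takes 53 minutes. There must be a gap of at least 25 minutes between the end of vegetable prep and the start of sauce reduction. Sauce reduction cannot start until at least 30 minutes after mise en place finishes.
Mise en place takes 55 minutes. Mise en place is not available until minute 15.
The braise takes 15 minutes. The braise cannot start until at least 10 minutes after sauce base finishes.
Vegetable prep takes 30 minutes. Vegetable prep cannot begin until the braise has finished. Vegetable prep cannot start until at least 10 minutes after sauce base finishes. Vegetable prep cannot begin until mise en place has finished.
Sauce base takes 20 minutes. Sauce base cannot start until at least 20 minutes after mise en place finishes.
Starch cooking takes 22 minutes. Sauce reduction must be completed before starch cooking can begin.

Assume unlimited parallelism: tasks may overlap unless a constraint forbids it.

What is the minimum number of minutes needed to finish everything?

265

Mise en place waits on its own release at minute 15, so it starts at minute 15 and finishes at 15 + 55 = minute 70.
Sauce base cannot begin until mise en place (finishes minute 70, plus 20-minute gap → minute 90). It runs from minute 90 to 90 + 20 = minute 110.
The braise cannot begin until sauce base (finishes minute 110, plus 10-minute gap → minute 120). It runs from minute 120 to 120 + 15 = minute 135.
For vegetable prep: the braise (finishes minute 135); sauce base (finishes minute 110, plus 10-minute gap → minute 120); mise en place (finishes minute 70). Taking the maximum gives a start of minute 135, and it finishes at 135 + 30 = minute 165.
Sauce reduction has to wait for vegetable prep (finishes minute 165, plus 25-minute gap → minute 190); mise en place (finishes minute 70, plus 30-minute gap → minute 100). The latest of these is minute 190, so sauce reduction runs minute 190 to 190 + 53 = minute 243.
Starch cooking waits on sauce reduction (finishes minute 243), so it starts at minute 243 and finishes at 243 + 22 = minute 265.
All tasks are finished once the last one completes. Finish times: Mise en place at 70, Sauce base at 110, The braise at 135, Vegetable prep at 165, Sauce reduction at 243, Starch cooking at 265. The latest is minute 265.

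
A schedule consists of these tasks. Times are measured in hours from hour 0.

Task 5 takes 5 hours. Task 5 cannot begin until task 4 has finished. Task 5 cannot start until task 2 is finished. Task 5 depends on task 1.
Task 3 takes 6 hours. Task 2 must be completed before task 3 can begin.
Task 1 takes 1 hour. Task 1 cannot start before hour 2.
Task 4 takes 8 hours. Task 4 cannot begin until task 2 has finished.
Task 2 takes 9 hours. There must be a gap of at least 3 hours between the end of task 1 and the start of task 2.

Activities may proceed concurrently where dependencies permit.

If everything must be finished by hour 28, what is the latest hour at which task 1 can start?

Task 3 has no dependents, so it just needs to finish by hour 28. Starting by 28 − 6 = hour 22 achieves that.
Nothing follows task 5; the deadline of hour 28 is its only limit. It must start by 28 − 5 = hour 23.
Since task 5 (must start by hour 23) depends on it, task 4 must finish by hour 23. Backing off its 8-hour duration gives a latest start of hour 15.
Task 2 has several dependents: task 3 (must start by hour 22); task 4 (must start by hour 15); task 5 (must start by hour 23). The earliest of those limits is hour 15, so task 2 must start by 15 − 9 = hour 6.
Task 1 feeds task 2 (must start by hour 6, minus 3-hour gap → hour 3); task 5 (must start by hour 23). Taking the minimum, task 1 must finish by hour 3 and start by 3 − 1 = hour 2.

2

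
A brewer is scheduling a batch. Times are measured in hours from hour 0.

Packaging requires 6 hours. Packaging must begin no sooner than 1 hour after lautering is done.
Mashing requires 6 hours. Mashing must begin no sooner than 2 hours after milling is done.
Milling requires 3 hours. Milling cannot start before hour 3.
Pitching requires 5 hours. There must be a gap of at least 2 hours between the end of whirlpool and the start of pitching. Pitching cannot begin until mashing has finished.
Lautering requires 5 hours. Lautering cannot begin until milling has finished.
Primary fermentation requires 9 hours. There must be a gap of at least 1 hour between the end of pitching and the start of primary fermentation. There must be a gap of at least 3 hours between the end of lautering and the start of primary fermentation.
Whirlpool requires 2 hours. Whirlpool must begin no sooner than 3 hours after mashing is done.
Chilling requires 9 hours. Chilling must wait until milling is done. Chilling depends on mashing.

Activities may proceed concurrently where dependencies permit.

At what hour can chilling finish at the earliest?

Milling cannot begin until its own release at hour 3. It runs from hour 3 to 3 + 3 = hour 6.
After milling (finishes hour 6, plus 2-hour gap → hour 8), mashing can start at hour 8 and finishes at hour 14.
For chilling: milling (finishes hour 6); mashing (finishes hour 14). Taking the maximum gives a start of hour 14, and it finishes at 14 + 9 = hour 23.

23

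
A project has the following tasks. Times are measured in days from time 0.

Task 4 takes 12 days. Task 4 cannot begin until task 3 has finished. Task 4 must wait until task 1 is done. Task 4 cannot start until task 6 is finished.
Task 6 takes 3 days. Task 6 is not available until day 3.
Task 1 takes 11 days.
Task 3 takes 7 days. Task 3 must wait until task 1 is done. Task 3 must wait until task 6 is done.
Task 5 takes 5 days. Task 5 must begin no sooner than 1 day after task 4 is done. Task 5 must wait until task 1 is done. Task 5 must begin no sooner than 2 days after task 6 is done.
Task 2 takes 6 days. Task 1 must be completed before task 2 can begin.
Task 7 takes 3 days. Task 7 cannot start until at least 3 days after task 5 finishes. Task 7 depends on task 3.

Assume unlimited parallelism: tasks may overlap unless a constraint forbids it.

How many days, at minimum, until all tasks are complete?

Task 6 waits on its own release at day 3, so it starts at day 3 and finishes at 3 + 3 = day 6.
Nothing blocks task 1, so it runs from day 0 to day 11.
Task 3 has to wait for task 1 (finishes day 11); task 6 (finishes day 6). The latest of these is day 11, so task 3 runs day 11 to 11 + 7 = day 18.
Task 4 needs all of task 3 (finishes day 18); task 1 (finishes day 11); task 6 (finishes day 6). That puts its earliest start at day 18; it finishes at 18 + 12 = day 30.
Task 5 cannot start until task 4 (finishes day 30, plus 1-day gap → day 31); task 1 (finishes day 11); task 6 (finishes day 6, plus 2-day gap → day 8). The controlling bound is day 31, so task 5 finishes at 31 + 5 = day 36.
For task 7: task 5 (finishes day 36, plus 3-day gap → day 39); task 3 (finishes day 18). Taking the maximum gives a start of day 39, and it finishes at 39 + 3 = day 42.
After task 1 (finishes day 11), task 2 can start at day 11 and finishes at day 17.
All tasks are finished once the last one completes. Finish times: Task 1 at 11, Task 2 at 17, Task 3 at 18, Task 4 at 30, Task 5 at 36, Task 6 at 6, Task 7 at 42. The latest is day 42.

42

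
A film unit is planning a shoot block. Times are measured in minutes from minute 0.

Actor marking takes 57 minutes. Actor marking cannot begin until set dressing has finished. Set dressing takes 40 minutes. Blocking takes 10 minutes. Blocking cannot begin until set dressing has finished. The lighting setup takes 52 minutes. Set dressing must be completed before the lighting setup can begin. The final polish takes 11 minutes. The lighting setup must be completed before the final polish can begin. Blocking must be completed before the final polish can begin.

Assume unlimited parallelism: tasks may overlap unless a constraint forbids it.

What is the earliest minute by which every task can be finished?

Set dressing has no prerequisites, so it starts at minute 0 and finishes at minute 40.
Actor marking cannot begin until set dressing (finishes minute 40). It runs from minute 40 to 40 + 57 = minute 97.
Blocking cannot begin until set dressing (finishes minute 40). It runs from minute 40 to 40 + 10 = minute 50.
The lighting setup cannot begin until set dressing (finishes minute 40). It runs from minute 40 to 40 + 52 = minute 92.
The final polish needs all of the lighting setup (finishes minute 92); blocking (finishes minute 50). That puts its earliest start at minute 92; it finishes at 92 + 11 = minute 103.
All tasks are finished once the last one completes. Finish times: Set dressing at 40, The lighting setup at 92, Blocking at 50, Actor marking at 97, The final polish at 103. The latest is minute 103.

103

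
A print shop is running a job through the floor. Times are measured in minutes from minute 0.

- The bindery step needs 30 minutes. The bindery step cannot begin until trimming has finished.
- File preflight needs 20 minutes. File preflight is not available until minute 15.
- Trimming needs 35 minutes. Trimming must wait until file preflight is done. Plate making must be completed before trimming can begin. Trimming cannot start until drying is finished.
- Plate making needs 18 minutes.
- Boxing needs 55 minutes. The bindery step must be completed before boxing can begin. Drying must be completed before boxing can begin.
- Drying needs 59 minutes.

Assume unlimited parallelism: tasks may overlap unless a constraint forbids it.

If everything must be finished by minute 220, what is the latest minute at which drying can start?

41

Nothing follows boxing; the deadline of minute 220 is its only limit. It must start by 220 − 55 = minute 165.
The bindery step feeds into boxing (must start by minute 165); so the bindery step must finish by minute 165 and therefore start by minute 135.
Trimming must finish before the bindery step (must start by minute 135). With a 35-minute duration, trimming must start by 135 − 35 = minute 100.
For drying: trimming (must start by minute 100); boxing (must start by minute 165). The most restrictive is minute 100; with a 59-minute duration, drying must start by minute 41.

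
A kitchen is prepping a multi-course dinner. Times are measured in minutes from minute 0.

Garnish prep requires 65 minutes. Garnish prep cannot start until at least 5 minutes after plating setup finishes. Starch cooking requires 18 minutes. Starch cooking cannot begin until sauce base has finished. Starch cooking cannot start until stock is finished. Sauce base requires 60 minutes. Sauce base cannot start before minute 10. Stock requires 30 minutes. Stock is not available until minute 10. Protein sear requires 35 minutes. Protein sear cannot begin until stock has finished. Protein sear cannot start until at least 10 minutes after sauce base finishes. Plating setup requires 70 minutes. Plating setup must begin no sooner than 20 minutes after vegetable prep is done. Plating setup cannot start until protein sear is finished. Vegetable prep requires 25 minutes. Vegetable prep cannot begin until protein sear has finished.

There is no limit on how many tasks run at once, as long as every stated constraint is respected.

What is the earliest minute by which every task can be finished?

Sauce base cannot begin until its own release at minute 10. It runs from minute 10 to 10 + 60 = minute 70.
After its own release at minute 10, stock can start at minute 10 and finishes at minute 40.
Starch cooking has to wait for sauce base (finishes minute 70); stock (finishes minute 40). The latest of these is minute 70, so starch cooking runs minute 70 to 70 + 18 = minute 88.
Protein sear needs all of stock (finishes minute 40); sauce base (finishes minute 70, plus 10-minute gap → minute 80). That puts its earliest start at minute 80; it finishes at 80 + 35 = minute 115.
Vegetable prep waits on protein sear (finishes minute 115), so it starts at minute 115 and finishes at 115 + 25 = minute 140.
Plating setup cannot start until vegetable prep (finishes minute 140, plus 20-minute gap → minute 160); protein sear (finishes minute 115). The controlling bound is minute 160, so plating setup finishes at 160 + 70 = minute 230.
Garnish prep waits on plating setup (finishes minute 230, plus 5-minute gap → minute 235), so it starts at minute 235 and finishes at 235 + 65 = minute 300.
All tasks are finished once the last one completes. Finish times: Stock at 40, Sauce base at 70, Protein sear at 115, Vegetable prep at 140, Starch cooking at 88, Plating setup at 230, Garnish prep at 300. The latest is minute 300.

300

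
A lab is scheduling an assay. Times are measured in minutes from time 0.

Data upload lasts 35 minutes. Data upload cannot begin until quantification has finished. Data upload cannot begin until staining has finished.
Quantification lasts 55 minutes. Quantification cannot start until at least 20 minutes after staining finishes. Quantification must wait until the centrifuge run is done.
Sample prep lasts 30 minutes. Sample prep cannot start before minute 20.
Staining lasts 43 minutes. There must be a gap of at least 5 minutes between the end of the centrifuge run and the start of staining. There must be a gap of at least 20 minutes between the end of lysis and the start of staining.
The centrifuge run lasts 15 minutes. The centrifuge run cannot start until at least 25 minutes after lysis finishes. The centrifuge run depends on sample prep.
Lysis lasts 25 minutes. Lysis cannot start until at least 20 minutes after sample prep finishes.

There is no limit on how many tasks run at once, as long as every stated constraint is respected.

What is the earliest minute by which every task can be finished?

293

Sample prep waits on its own release at minute 20, so it starts at minute 20 and finishes at 20 + 30 = minute 50.
Lysis waits on sample prep (finishes minute 50, plus 20-minute gap → minute 70), so it starts at minute 70 and finishes at 70 + 25 = minute 95.
The centrifuge run has to wait for lysis (finishes minute 95, plus 25-minute gap → minute 120); sample prep (finishes minute 50). The latest of these is minute 120, so the centrifuge run runs minute 120 to 120 + 15 = minute 135.
Staining cannot start until the centrifuge run (finishes minute 135, plus 5-minute gap → minute 140); lysis (finishes minute 95, plus 20-minute gap → minute 115). The controlling bound is minute 140, so staining finishes at 140 + 43 = minute 183.
Quantification needs all of staining (finishes minute 183, plus 20-minute gap → minute 203); the centrifuge run (finishes minute 135). That puts its earliest start at minute 203; it finishes at 203 + 55 = minute 258.
For data upload: quantification (finishes minute 258); staining (finishes minute 183). Taking the maximum gives a start of minute 258, and it finishes at 258 + 35 = minute 293.
All tasks are finished once the last one completes. Finish times: Sample prep at 50, Lysis at 95, The centrifuge run at 135, Staining at 183, Quantification at 258, Data upload at 293. The latest is minute 293.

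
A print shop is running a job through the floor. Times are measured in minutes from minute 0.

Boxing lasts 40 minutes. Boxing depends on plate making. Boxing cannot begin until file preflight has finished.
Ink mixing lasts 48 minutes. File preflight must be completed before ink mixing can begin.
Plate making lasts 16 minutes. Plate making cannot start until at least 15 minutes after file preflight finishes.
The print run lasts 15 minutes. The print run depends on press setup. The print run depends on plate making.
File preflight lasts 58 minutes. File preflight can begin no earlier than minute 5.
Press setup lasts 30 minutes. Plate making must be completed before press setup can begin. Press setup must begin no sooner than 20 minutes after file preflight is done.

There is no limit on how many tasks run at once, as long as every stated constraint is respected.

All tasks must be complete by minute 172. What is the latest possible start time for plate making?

To finish by minute 172, the print run (duration 15) must start no later than minute 157.
Press setup has to be done before the print run (must start by minute 157). That means finishing by minute 157, i.e. starting by 157 − 30 = minute 127.
Nothing follows boxing; the deadline of minute 172 is its only limit. It must start by 172 − 40 = minute 132.
Plate making feeds press setup (must start by minute 127); the print run (must start by minute 157); boxing (must start by minute 132). Taking the minimum, plate making must finish by minute 127 and start by 127 − 16 = minute 111.

111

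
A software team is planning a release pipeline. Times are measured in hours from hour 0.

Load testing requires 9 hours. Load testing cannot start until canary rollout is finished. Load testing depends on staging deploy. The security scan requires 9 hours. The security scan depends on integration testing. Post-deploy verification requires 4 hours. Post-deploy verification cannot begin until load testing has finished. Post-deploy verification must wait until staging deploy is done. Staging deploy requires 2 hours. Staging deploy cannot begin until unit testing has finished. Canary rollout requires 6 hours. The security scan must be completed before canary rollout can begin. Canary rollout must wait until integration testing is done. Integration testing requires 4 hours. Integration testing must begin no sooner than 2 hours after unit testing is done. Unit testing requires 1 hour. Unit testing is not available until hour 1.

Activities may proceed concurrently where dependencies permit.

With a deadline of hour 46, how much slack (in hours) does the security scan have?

10

Unit testing cannot begin until its own release at hour 1. It runs from hour 1 to 1 + 1 = hour 2.
After unit testing (finishes hour 2, plus 2-hour gap → hour 4), integration testing can start at hour 4 and finishes at hour 8.
The security scan waits on integration testing (finishes hour 8), so it starts at hour 8 and finishes at 8 + 9 = hour 17.

Working backward from the deadline:
Post-deploy verification has no dependents, so it just needs to finish by hour 46. Starting by 46 − 4 = hour 42 achieves that.
Load testing must finish before post-deploy verification (must start by hour 42). With a 9-hour duration, load testing must start by 42 − 9 = hour 33.
Canary rollout must finish before load testing (must start by hour 33). With a 6-hour duration, canary rollout must start by 33 − 6 = hour 27.
The security scan has to be done before canary rollout (must start by hour 27). That means finishing by hour 27, i.e. starting by 27 − 9 = hour 18.
So the security scan can start as early as hour 8 and as late as hour 18, giving 18 − 8 = 10 hours of slack.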